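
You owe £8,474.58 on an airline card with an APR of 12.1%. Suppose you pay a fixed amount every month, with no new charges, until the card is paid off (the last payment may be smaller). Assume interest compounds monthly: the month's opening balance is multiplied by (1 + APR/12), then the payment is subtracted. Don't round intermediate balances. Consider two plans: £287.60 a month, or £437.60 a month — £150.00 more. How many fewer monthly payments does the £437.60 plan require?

14 fewer payments

Monthly rate r = 12.1%/12 = 1.00833% = 0.0100833.
At £287.60/mo: n = ⌈−ln(1 − rB₀/P)/ln(1+r)⌉ = 36 payments (last £40.92); total interest = total paid − £8,474.58 = £1,632.34.
At £437.60/mo: 22 payments (last £286.81); total interest £1,001.83.
Payments saved = 36 − 22 = 14.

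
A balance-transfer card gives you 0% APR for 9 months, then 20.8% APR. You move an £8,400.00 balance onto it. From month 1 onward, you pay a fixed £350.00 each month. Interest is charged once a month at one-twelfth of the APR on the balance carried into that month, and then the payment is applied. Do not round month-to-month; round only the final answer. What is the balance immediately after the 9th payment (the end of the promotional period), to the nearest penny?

Promo months 1–9 at r₀ = 0%/12 = 0; months 10+ at r₁ = 20.8%/12 = 0.0173333.
After month 9 (no interest yet): B = £8,400.00 − 9·£350.00 = £5,250.00.

£5,250.00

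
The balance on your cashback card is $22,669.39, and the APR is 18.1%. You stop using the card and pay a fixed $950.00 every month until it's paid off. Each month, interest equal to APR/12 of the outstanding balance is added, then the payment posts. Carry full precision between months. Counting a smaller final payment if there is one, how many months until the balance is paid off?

Monthly rate r = 18.1%/12 = 1.50833% = 0.0150833.
Recurrence: B ← B·(1+r) − $950.00.
Month 1: interest $341.93; balance after payment $22,061.32.
Month 2: interest $332.76; balance after payment $21,444.08.
Closed form: n = −ln(1 − rB₀/P)/ln(1+r) = −ln(0.64007)/ln(1.01508) ≈ 29.803, so the balance reaches zero during payment 30.

30 payments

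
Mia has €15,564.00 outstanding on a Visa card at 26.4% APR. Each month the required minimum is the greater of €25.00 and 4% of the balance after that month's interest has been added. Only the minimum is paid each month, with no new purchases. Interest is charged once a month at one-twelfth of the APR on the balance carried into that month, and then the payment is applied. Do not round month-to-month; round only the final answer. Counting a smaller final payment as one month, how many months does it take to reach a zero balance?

Monthly rate r = 26.4%/12 = 2.2% = 0.022.
While 4% of the post-interest balance exceeds €25.00, each month B ← (B·(1+r))·(1 − 0.04), i.e. B shrinks by the factor (1+r)·0.96 = 0.98112.
This holds for months 1–170. Entering month 171 the balance is €609.37; 4% of the post-interest balance is now below €25.00, so the flat €25.00 minimum applies from here.
From month 171 a fixed €25.00 at rate r clears €609.37 in 36 more payments. Total: 170 + 36 = 206 months.

206 months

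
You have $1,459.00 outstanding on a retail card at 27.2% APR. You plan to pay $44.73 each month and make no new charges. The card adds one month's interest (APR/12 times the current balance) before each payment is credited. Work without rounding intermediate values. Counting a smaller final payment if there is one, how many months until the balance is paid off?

Monthly rate r = 27.2%/12 = 2.26667% = 0.0226667.
Recurrence: B ← B·(1+r) − $44.73.
Month 1: interest $33.07; balance after payment $1,447.34.
Month 2: interest $32.81; balance after payment $1,435.42.
Closed form: n = −ln(1 − rB₀/P)/ln(1+r) = −ln(0.26066)/ln(1.02267) ≈ 59.988, so the balance reaches zero during payment 60.

60 months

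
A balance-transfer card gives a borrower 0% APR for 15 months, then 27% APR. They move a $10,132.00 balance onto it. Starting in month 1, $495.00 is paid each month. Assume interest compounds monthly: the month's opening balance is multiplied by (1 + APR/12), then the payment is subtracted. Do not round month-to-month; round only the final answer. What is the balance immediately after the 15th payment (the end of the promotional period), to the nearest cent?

$2,707.00

Promo months 1–15 at r₀ = 0%/12 = 0; months 16+ at r₁ = 27%/12 = 0.0225.
After month 15 (no interest yet): B = $10,132.00 − 15·$495.00 = $2,707.00.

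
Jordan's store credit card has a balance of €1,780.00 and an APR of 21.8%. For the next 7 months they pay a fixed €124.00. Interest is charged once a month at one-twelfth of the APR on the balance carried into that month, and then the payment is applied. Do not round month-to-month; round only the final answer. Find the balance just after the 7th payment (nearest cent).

€1,102.31

Monthly rate r = 21.8%/12 = 1.81667% = 0.0181667.
Each month: B ← B·(1+r) − €124.00.
Month 1: interest €32.34; balance after payment €1,688.34.
Month 2: interest €30.67; balance after payment €1,595.01.
Month 3: interest €28.98; balance after payment €1,499.98.
Month 4: interest €27.25; balance after payment €1,403.23.
Month 5: interest €25.49; balance after payment €1,304.73.
Month 6: interest €23.70; balance after payment €1,204.43.
Month 7: interest €21.88; balance after payment €1,102.31.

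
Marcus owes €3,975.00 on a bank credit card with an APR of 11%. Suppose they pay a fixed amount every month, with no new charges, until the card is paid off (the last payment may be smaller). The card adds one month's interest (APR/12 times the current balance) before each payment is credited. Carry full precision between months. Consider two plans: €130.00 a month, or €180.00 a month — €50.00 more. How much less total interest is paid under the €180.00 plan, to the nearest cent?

Monthly rate r = 11%/12 = 0.916667% = 0.00916667.
At €130.00/mo: n = ⌈−ln(1 − rB₀/P)/ln(1+r)⌉ = 37 payments (last €5.84); total interest = total paid − €3,975.00 = €710.84.
At €180.00/mo: 25 payments (last €141.94); total interest €486.94.
Interest saved = €710.84 − €486.94 = €223.90.

€223.90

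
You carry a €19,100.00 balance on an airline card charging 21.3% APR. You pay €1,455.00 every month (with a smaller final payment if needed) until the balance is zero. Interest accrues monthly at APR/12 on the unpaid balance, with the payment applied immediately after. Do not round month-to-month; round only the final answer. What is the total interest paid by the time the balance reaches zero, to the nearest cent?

Monthly rate r = 21.3%/12 = 1.775% = 0.01775.
Payoff takes n = ⌈−ln(1 − rB₀/P)/ln(1+r)⌉ = ⌈15.077⌉ = 16 payments; the last is €113.62.
Total paid = 15·€1,455.00 + €113.62 = €21,938.62.
Total interest = total paid − principal = €21,938.62 − €19,100.00 = €2,838.62.

€2,838.62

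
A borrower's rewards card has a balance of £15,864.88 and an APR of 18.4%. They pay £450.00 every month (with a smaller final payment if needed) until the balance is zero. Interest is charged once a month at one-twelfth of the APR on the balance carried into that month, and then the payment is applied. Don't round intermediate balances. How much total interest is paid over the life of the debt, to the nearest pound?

Monthly rate r = 18.4%/12 = 1.53333% = 0.0153333.
Payoff takes n = ⌈−ln(1 − rB₀/P)/ln(1+r)⌉ = ⌈51.114⌉ = 52 payments; the last is £51.43.
Total paid = 51·£450.00 + £51.43 = £23,001.43.
Total interest = total paid − principal = £23,001.43 − £15,864.88 = £7,136.55.

£7,137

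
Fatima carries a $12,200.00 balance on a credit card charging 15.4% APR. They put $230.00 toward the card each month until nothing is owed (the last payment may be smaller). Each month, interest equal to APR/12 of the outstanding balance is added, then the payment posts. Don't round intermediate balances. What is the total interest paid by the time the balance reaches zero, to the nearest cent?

Monthly rate r = 15.4%/12 = 1.28333% = 0.0128333.
Payoff takes n = ⌈−ln(1 − rB₀/P)/ln(1+r)⌉ = ⌈89.533⌉ = 90 payments; the last is $123.04.
Total paid = 89·$230.00 + $123.04 = $20,593.04.
Total interest = total paid − principal = $20,593.04 − $12,200.00 = $8,393.04.

$8,393.04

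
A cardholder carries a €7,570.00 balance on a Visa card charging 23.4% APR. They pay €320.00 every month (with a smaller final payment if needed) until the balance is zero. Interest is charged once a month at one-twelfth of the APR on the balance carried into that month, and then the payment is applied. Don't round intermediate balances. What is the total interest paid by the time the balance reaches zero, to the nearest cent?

Monthly rate r = 23.4%/12 = 1.95% = 0.0195.
Payoff takes n = ⌈−ln(1 − rB₀/P)/ln(1+r)⌉ = ⌈32.031⌉ = 33 payments; the last is €9.98.
Total paid = 32·€320.00 + €9.98 = €10,249.98.
Total interest = total paid − principal = €10,249.98 − €7,570.00 = €2,679.98.

€2,679.98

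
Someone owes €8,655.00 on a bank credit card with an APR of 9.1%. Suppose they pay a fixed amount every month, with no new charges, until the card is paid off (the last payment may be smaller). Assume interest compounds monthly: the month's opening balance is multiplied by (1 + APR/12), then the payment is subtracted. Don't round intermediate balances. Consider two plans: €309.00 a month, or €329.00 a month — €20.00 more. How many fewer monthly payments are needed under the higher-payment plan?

2 fewer payments

Monthly rate r = 9.1%/12 = 0.758333% = 0.00758333.
At €309.00/mo: n = ⌈−ln(1 − rB₀/P)/ln(1+r)⌉ = 32 payments (last €187.50); total interest = total paid − €8,655.00 = €1,111.50.
At €329.00/mo: 30 payments (last €149.47); total interest €1,035.47.
Payments saved = 32 − 30 = 2.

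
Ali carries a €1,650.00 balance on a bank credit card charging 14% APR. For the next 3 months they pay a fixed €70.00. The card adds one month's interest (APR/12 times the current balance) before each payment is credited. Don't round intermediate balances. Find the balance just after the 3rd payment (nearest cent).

Monthly rate r = 14%/12 = 1.16667% = 0.0116667.
Each month: B ← B·(1+r) − €70.00.
Month 1: interest €19.25; balance after payment €1,599.25.
Month 2: interest €18.66; balance after payment €1,547.91.
Month 3: interest €18.06; balance after payment €1,495.97.

€1,495.97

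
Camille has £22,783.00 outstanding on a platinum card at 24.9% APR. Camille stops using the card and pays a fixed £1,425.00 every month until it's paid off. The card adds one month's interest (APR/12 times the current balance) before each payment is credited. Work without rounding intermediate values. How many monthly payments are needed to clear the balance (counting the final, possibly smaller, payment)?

20 payments

Monthly rate r = 24.9%/12 = 2.075% = 0.02075.
Recurrence: B ← B·(1+r) − £1,425.00.
Month 1: interest £472.75; balance after payment £21,830.75.
Month 2: interest £452.99; balance after payment £20,858.74.
Closed form: n = −ln(1 − rB₀/P)/ln(1+r) = −ln(0.66825)/ln(1.02075) ≈ 19.627, so the balance reaches zero during payment 20.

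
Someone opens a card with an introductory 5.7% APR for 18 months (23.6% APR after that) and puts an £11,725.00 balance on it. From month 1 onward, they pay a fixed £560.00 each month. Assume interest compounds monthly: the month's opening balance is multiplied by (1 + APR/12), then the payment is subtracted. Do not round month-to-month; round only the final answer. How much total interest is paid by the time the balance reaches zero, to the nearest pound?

Promo months 1–18 at r₀ = 5.7%/12 = 0.00475; months 19+ at r₁ = 23.6%/12 = 0.0196667.
After month 18: iterate B ← B·(1+r₀) − £560.00 for 18 months → £2,271.53.
Then at r₁ with £560.00/mo: n₂ = −ln(1 − r₁·B/P)/ln(1+r₁) ≈ 4.27 → 5 more payments.
Total paid = 22·£560.00 + £151.54 = £12,471.54; interest = £12,471.54 − £11,725.00 = £746.54.

£747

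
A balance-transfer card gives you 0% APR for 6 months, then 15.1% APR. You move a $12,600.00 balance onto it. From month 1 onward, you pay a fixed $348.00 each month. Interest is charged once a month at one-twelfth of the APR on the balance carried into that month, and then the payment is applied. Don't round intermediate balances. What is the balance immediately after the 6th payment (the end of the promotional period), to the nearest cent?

Promo months 1–6 at r₀ = 0%/12 = 0; months 7+ at r₁ = 15.1%/12 = 0.0125833.
After month 6 (no interest yet): B = $12,600.00 − 6·$348.00 = $10,512.00.

$10,512.00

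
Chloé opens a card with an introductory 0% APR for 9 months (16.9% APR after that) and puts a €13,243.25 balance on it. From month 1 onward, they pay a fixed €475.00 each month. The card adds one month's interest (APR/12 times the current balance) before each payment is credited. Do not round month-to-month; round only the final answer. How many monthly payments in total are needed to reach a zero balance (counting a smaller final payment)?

32 payments

Promo months 1–9 at r₀ = 0%/12 = 0; months 10+ at r₁ = 16.9%/12 = 0.0140833.
After month 9 (no interest yet): B = €13,243.25 − 9·€475.00 = €8,968.25.
Then at r₁ with €475.00/mo: n₂ = −ln(1 − r₁·B/P)/ln(1+r₁) ≈ 22.10 → 23 more payments.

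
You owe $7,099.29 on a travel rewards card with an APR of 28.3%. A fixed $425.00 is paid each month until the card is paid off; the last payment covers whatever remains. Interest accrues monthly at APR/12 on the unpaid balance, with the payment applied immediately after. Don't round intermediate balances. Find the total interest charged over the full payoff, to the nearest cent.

Monthly rate r = 28.3%/12 = 2.35833% = 0.0235833.
Payoff takes n = ⌈−ln(1 − rB₀/P)/ln(1+r)⌉ = ⌈21.484⌉ = 22 payments; the last is $206.86.
Total paid = 21·$425.00 + $206.86 = $9,131.86.
Total interest = total paid − principal = $9,131.86 − $7,099.29 = $2,032.57.

$2,032.57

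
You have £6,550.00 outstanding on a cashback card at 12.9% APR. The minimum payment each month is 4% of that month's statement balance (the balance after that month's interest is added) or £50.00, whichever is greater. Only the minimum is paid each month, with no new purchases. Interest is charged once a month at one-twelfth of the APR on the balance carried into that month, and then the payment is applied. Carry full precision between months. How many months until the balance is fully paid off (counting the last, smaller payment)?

85 months

Monthly rate r = 12.9%/12 = 1.075% = 0.01075.
While 4% of the post-interest balance exceeds £50.00, each month B ← (B·(1+r))·(1 − 0.04), i.e. B shrinks by the factor (1+r)·0.96 = 0.97032.
This holds for months 1–56. Entering month 57 the balance is £1,211.94; 4% of the post-interest balance is now below £50.00, so the flat £50.00 minimum applies from here.
From month 57 a fixed £50.00 at rate r clears £1,211.94 in 29 more payments. Total: 56 + 29 = 85 months.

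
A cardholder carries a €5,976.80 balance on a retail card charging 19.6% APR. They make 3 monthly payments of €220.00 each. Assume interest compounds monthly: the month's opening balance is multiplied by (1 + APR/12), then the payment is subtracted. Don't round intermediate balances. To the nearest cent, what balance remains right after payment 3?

€5,603.63

Monthly rate r = 19.6%/12 = 1.63333% = 0.0163333.
Each month: B ← B·(1+r) − €220.00.
Month 1: interest €97.62; balance after payment €5,854.42.
Month 2: interest €95.62; balance after payment €5,730.04.
Month 3: interest €93.59; balance after payment €5,603.63.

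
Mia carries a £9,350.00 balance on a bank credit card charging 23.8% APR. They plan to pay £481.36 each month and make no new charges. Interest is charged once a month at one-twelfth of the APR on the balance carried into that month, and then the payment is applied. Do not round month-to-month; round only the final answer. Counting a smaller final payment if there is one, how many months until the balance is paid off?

25 payments

Monthly rate r = 23.8%/12 = 1.98333% = 0.0198333.
Recurrence: B ← B·(1+r) − £481.36.
Month 1: interest £185.44; balance after payment £9,054.08.
Month 2: interest £179.57; balance after payment £8,752.29.
Closed form: n = −ln(1 − rB₀/P)/ln(1+r) = −ln(0.61475)/ln(1.01983) ≈ 24.773, so the balance reaches zero during payment 25.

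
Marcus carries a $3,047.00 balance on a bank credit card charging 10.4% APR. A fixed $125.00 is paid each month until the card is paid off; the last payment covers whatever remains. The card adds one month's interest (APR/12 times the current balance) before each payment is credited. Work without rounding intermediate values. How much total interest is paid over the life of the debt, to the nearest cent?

$390.79

Monthly rate r = 10.4%/12 = 0.866667% = 0.00866667.
Payoff takes n = ⌈−ln(1 − rB₀/P)/ln(1+r)⌉ = ⌈27.501⌉ = 28 payments; the last is $62.79.
Total paid = 27·$125.00 + $62.79 = $3,437.79.
Total interest = total paid − principal = $3,437.79 − $3,047.00 = $390.79.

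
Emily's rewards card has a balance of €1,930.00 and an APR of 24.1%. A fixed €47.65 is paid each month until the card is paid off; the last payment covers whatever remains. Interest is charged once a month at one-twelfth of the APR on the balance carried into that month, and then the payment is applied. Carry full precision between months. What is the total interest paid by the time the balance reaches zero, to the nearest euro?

Monthly rate r = 24.1%/12 = 2.00833% = 0.0200833.
Payoff takes n = ⌈−ln(1 − rB₀/P)/ln(1+r)⌉ = ⌈84.441⌉ = 85 payments; the last is €21.12.
Total paid = 84·€47.65 + €21.12 = €4,023.72.
Total interest = total paid − principal = €4,023.72 − €1,930.00 = €2,093.72.

€2,094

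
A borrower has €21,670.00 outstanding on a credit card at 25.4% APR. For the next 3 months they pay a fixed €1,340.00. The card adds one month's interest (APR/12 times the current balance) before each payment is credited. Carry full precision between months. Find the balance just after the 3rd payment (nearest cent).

€18,969.69

Monthly rate r = 25.4%/12 = 2.11667% = 0.0211667.
Each month: B ← B·(1+r) − €1,340.00.
Month 1: interest €458.68; balance after payment €20,788.68.
Month 2: interest €440.03; balance after payment €19,888.71.
Month 3: interest €420.98; balance after payment €18,969.69.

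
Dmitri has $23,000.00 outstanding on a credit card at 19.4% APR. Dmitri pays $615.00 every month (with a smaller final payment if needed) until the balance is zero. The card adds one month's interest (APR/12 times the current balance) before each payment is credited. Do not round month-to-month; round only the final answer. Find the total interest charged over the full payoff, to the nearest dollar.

$12,583

Monthly rate r = 19.4%/12 = 1.61667% = 0.0161667.
Payoff takes n = ⌈−ln(1 − rB₀/P)/ln(1+r)⌉ = ⌈57.857⌉ = 58 payments; the last is $527.68.
Total paid = 57·$615.00 + $527.68 = $35,582.68.
Total interest = total paid − principal = $35,582.68 − $23,000.00 = $12,582.68.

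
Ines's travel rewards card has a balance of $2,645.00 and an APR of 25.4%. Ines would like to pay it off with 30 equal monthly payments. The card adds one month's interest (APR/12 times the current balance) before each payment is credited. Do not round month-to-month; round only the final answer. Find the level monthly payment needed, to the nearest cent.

Monthly rate r = 25.4%/12 = 2.11667% = 0.0211667.
Level-payment amortization: P = B₀·r / (1 − (1+r)^(−n)) = 2645.00·0.0211667 / (1 − 1.02117^(−30)).
Denominator 1 − (1+r)^(−30) = 0.466540932.
P = 55.9858 / 0.466540932 ≈ 120.00.

$120.00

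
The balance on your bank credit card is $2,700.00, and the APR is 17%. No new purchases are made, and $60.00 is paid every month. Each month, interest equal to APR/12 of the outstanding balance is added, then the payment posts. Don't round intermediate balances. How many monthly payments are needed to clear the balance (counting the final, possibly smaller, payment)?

Monthly rate r = 17%/12 = 1.41667% = 0.0141667.
Recurrence: B ← B·(1+r) − $60.00.
Month 1: interest $38.25; balance after payment $2,678.25.
Month 2: interest $37.94; balance after payment $2,656.19.
Closed form: n = −ln(1 − rB₀/P)/ln(1+r) = −ln(0.3625)/ln(1.01417) ≈ 72.134, so the balance reaches zero during payment 73.

73 payments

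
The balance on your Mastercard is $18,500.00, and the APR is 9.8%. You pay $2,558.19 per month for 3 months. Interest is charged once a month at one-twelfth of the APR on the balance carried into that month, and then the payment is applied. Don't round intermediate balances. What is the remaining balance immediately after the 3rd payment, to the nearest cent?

Monthly rate r = 9.8%/12 = 0.816667% = 0.00816667.
Each month: B ← B·(1+r) − $2,558.19.
Month 1: interest $151.08; balance after payment $16,092.89.
Month 2: interest $131.43; balance after payment $13,666.13.
Month 3: interest $111.61; balance after payment $11,219.55.

$11,219.55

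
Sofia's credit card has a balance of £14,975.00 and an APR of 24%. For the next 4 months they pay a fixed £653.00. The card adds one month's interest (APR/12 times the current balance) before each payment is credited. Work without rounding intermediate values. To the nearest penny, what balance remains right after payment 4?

£13,518.01

Monthly rate r = 24%/12 = 2% = 0.02.
Each month: B ← B·(1+r) − £653.00.
Month 1: interest £299.50; balance after payment £14,621.50.
Month 2: interest £292.43; balance after payment £14,260.93.
Month 3: interest £285.22; balance after payment £13,893.15.
Month 4: interest £277.86; balance after payment £13,518.01.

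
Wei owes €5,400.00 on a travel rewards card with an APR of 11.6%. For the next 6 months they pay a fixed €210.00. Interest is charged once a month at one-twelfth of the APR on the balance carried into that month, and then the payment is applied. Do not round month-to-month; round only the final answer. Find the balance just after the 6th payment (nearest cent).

Monthly rate r = 11.6%/12 = 0.966667% = 0.00966667.
Each month: B ← B·(1+r) − €210.00.
Month 1: interest €52.20; balance after payment €5,242.20.
Month 2: interest €50.67; balance after payment €5,082.87.
Month 3: interest €49.13; balance after payment €4,922.01.
Month 4: interest €47.58; balance after payment €4,759.59.
Month 5: interest €46.01; balance after payment €4,595.60.
Month 6: interest €44.42; balance after payment €4,430.02.

€4,430.02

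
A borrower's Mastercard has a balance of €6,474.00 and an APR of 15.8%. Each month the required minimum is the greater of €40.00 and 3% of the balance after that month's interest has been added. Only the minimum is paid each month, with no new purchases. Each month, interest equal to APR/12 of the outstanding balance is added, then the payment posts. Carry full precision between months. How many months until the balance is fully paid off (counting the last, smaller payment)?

Monthly rate r = 15.8%/12 = 1.31667% = 0.0131667.
While 3% of the post-interest balance exceeds €40.00, each month B ← (B·(1+r))·(1 − 0.03), i.e. B shrinks by the factor (1+r)·0.97 = 0.98277.
This holds for months 1–92. Entering month 93 the balance is €1,308.62; 3% of the post-interest balance is now below €40.00, so the flat €40.00 minimum applies from here.
From month 93 a fixed €40.00 at rate r clears €1,308.62 in 44 more payments. Total: 92 + 44 = 136 months.

136 months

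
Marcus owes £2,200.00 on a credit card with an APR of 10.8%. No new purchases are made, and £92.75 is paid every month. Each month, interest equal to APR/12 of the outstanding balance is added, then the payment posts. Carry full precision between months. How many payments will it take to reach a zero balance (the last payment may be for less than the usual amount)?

Monthly rate r = 10.8%/12 = 0.9% = 0.009.
Recurrence: B ← B·(1+r) − £92.75.
Month 1: interest £19.80; balance after payment £2,127.05.
Month 2: interest £19.14; balance after payment £2,053.44.
Closed form: n = −ln(1 − rB₀/P)/ln(1+r) = −ln(0.78652)/ln(1.009) ≈ 26.801, so the balance reaches zero during payment 27.

27 payments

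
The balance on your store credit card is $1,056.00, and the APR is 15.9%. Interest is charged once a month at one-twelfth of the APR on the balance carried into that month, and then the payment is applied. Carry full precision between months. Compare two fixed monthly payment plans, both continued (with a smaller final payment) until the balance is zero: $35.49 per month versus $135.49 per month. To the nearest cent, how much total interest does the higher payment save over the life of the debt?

$229.45

Monthly rate r = 15.9%/12 = 1.325% = 0.01325.
At $35.49/mo: n = ⌈−ln(1 − rB₀/P)/ln(1+r)⌉ = 39 payments (last $2.98); total interest = total paid − $1,056.00 = $295.60.
At $135.49/mo: 9 payments (last $38.23); total interest $66.15.
Interest saved = $295.60 − $66.15 = $229.45.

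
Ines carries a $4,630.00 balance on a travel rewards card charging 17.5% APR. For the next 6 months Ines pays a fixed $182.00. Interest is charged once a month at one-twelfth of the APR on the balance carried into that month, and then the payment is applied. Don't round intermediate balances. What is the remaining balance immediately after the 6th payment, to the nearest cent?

Monthly rate r = 17.5%/12 = 1.45833% = 0.0145833.
Each month: B ← B·(1+r) − $182.00.
Month 1: interest $67.52; balance after payment $4,515.52.
Month 2: interest $65.85; balance after payment $4,399.37.
Month 3: interest $64.16; balance after payment $4,281.53.
Month 4: interest $62.44; balance after payment $4,161.97.
Month 5: interest $60.70; balance after payment $4,040.66.
Month 6: interest $58.93; balance after payment $3,917.59.

$3,917.59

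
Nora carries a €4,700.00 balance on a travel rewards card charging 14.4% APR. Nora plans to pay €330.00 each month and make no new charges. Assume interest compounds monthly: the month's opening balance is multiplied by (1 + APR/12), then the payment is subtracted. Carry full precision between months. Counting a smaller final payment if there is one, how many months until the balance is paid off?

16 months

Monthly rate r = 14.4%/12 = 1.2% = 0.012.
Recurrence: B ← B·(1+r) − €330.00.
Month 1: interest €56.40; balance after payment €4,426.40.
Month 2: interest €53.12; balance after payment €4,149.52.
Closed form: n = −ln(1 − rB₀/P)/ln(1+r) = −ln(0.82909)/ln(1.012) ≈ 15.712, so the balance reaches zero during payment 16.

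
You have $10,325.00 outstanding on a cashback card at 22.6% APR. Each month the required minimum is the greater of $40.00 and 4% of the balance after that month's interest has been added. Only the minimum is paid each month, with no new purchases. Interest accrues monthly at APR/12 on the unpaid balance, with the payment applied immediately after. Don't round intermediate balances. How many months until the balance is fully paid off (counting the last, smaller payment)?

Monthly rate r = 22.6%/12 = 1.88333% = 0.0188333.
While 4% of the post-interest balance exceeds $40.00, each month B ← (B·(1+r))·(1 − 0.04), i.e. B shrinks by the factor (1+r)·0.96 = 0.97808.
This holds for months 1–107. Entering month 108 the balance is $963.71; 4% of the post-interest balance is now below $40.00, so the flat $40.00 minimum applies from here.
From month 108 a fixed $40.00 at rate r clears $963.71 in 33 more payments. Total: 107 + 33 = 140 months.

140 months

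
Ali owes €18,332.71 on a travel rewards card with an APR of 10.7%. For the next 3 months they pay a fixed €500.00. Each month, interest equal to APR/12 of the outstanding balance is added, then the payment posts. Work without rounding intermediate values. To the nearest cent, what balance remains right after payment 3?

Monthly rate r = 10.7%/12 = 0.891667% = 0.00891667.
Each month: B ← B·(1+r) − €500.00.
Month 1: interest €163.47; balance after payment €17,996.18.
Month 2: interest €160.47; balance after payment €17,656.64.
Month 3: interest €157.44; balance after payment €17,314.08.

€17,314.08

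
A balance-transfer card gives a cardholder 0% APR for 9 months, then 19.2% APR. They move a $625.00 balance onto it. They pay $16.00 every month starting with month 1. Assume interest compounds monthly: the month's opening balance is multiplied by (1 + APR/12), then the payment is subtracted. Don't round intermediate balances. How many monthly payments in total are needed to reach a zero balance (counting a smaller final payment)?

51 months

Promo months 1–9 at r₀ = 0%/12 = 0; months 10+ at r₁ = 19.2%/12 = 0.016.
After month 9 (no interest yet): B = $625.00 − 9·$16.00 = $481.00.
Then at r₁ with $16.00/mo: n₂ = −ln(1 − r₁·B/P)/ln(1+r₁) ≈ 41.32 → 42 more payments.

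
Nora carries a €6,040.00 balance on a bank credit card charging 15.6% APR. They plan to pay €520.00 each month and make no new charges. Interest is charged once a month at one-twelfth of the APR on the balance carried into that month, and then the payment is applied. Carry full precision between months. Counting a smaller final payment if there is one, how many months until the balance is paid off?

13 months

Monthly rate r = 15.6%/12 = 1.3% = 0.013.
Recurrence: B ← B·(1+r) − €520.00.
Month 1: interest €78.52; balance after payment €5,598.52.
Month 2: interest €72.78; balance after payment €5,151.30.
Closed form: n = −ln(1 − rB₀/P)/ln(1+r) = −ln(0.849)/ln(1.013) ≈ 12.674, so the balance reaches zero during payment 13.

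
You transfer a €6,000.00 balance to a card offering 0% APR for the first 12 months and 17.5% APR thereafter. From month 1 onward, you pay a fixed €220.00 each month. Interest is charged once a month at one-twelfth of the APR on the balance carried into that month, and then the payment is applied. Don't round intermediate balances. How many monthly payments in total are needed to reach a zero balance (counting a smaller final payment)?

30 months

Promo months 1–12 at r₀ = 0%/12 = 0; months 13+ at r₁ = 17.5%/12 = 0.0145833.
After month 12 (no interest yet): B = €6,000.00 − 12·€220.00 = €3,360.00.
Then at r₁ with €220.00/mo: n₂ = −ln(1 − r₁·B/P)/ln(1+r₁) ≈ 17.40 → 18 more payments.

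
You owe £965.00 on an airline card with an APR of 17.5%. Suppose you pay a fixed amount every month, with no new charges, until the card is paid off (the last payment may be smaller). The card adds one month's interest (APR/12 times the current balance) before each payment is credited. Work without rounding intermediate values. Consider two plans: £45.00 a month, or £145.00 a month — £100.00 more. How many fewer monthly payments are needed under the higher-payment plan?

18 fewer payments

Monthly rate r = 17.5%/12 = 1.45833% = 0.0145833.
At £45.00/mo: n = ⌈−ln(1 − rB₀/P)/ln(1+r)⌉ = 26 payments (last £40.68); total interest = total paid − £965.00 = £200.68.
At £145.00/mo: 8 payments (last £7.53); total interest £57.53.
Payments saved = 26 − 8 = 18.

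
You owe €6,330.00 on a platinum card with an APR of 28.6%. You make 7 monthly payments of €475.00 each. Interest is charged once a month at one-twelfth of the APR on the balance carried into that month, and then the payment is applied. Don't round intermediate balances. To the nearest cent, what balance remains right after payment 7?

Monthly rate r = 28.6%/12 = 2.38333% = 0.0238333.
Each month: B ← B·(1+r) − €475.00.
Month 1: interest €150.87; balance after payment €6,005.86.
Month 2: interest €143.14; balance after payment €5,674.00.
Month 3: interest €135.23; balance after payment €5,334.24.
Month 4: interest €127.13; balance after payment €4,986.37.
Month 5: interest €118.84; balance after payment €4,630.21.
Month 6: interest €110.35; balance after payment €4,265.56.
Month 7: interest €101.66; balance after payment €3,892.23.

€3,892.23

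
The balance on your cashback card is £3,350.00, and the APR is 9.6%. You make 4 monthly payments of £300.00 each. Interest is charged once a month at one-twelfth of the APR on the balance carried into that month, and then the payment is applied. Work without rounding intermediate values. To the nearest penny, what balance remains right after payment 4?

£2,244.02

Monthly rate r = 9.6%/12 = 0.8% = 0.008.
Each month: B ← B·(1+r) − £300.00.
Month 1: interest £26.80; balance after payment £3,076.80.
Month 2: interest £24.61; balance after payment £2,801.41.
Month 3: interest £22.41; balance after payment £2,523.83.
Month 4: interest £20.19; balance after payment £2,244.02.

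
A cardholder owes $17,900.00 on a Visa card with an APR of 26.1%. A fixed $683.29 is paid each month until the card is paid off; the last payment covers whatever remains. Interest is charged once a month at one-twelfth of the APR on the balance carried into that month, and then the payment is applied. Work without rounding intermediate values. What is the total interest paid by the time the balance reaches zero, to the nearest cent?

Monthly rate r = 26.1%/12 = 2.175% = 0.02175.
Payoff takes n = ⌈−ln(1 − rB₀/P)/ln(1+r)⌉ = ⌈39.200⌉ = 40 payments; the last is $137.79.
Total paid = 39·$683.29 + $137.79 = $26,786.10.
Total interest = total paid − principal = $26,786.10 − $17,900.00 = $8,886.10.

$8,886.10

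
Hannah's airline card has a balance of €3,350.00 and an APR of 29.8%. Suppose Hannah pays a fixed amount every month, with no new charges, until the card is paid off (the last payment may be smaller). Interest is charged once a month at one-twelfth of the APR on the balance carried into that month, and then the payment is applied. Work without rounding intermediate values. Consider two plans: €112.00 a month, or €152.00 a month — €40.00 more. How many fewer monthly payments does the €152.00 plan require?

Monthly rate r = 29.8%/12 = 2.48333% = 0.0248333.
At €112.00/mo: n = ⌈−ln(1 − rB₀/P)/ln(1+r)⌉ = 56 payments (last €39.97); total interest = total paid − €3,350.00 = €2,849.97.
At €152.00/mo: 33 payments (last €47.47); total interest €1,561.47.
Payments saved = 56 − 33 = 23.

23 fewer payments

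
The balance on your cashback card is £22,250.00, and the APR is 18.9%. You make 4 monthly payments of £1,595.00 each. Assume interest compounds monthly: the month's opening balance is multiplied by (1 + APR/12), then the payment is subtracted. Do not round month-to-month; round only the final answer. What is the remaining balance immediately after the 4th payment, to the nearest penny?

£17,152.90

Monthly rate r = 18.9%/12 = 1.575% = 0.01575.
Each month: B ← B·(1+r) − £1,595.00.
Month 1: interest £350.44; balance after payment £21,005.44.
Month 2: interest £330.84; balance after payment £19,741.27.
Month 3: interest £310.93; balance after payment £18,457.20.
Month 4: interest £290.70; balance after payment £17,152.90.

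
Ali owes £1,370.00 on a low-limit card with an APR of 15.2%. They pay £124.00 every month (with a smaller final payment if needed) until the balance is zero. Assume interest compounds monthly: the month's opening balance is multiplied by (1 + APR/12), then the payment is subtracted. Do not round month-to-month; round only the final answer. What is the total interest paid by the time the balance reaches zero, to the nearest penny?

£115.21

Monthly rate r = 15.2%/12 = 1.26667% = 0.0126667.
Payoff takes n = ⌈−ln(1 − rB₀/P)/ln(1+r)⌉ = ⌈11.977⌉ = 12 payments; the last is £121.21.
Total paid = 11·£124.00 + £121.21 = £1,485.21.
Total interest = total paid − principal = £1,485.21 − £1,370.00 = £115.21.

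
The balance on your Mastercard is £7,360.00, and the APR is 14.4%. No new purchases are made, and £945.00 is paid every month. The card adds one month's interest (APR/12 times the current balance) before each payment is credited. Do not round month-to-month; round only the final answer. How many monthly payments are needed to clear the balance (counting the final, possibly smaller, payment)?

9 months

Monthly rate r = 14.4%/12 = 1.2% = 0.012.
Recurrence: B ← B·(1+r) − £945.00.
Month 1: interest £88.32; balance after payment £6,503.32.
Month 2: interest £78.04; balance after payment £5,636.36.
Closed form: n = −ln(1 − rB₀/P)/ln(1+r) = −ln(0.90654)/ln(1.012) ≈ 8.226, so the balance reaches zero during payment 9.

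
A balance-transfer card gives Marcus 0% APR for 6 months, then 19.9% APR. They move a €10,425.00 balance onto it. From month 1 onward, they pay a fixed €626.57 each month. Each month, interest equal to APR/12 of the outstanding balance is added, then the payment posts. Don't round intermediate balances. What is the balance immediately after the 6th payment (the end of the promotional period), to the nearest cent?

€6,665.58

Promo months 1–6 at r₀ = 0%/12 = 0; months 7+ at r₁ = 19.9%/12 = 0.0165833.
After month 6 (no interest yet): B = €10,425.00 − 6·€626.57 = €6,665.58.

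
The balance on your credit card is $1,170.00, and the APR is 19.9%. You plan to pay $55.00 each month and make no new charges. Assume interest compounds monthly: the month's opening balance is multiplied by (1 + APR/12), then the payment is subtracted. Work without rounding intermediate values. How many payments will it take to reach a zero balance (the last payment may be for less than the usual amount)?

27 months

Monthly rate r = 19.9%/12 = 1.65833% = 0.0165833.
Recurrence: B ← B·(1+r) − $55.00.
Month 1: interest $19.40; balance after payment $1,134.40.
Month 2: interest $18.81; balance after payment $1,098.21.
Closed form: n = −ln(1 − rB₀/P)/ln(1+r) = −ln(0.64723)/ln(1.01658) ≈ 26.452, so the balance reaches zero during payment 27.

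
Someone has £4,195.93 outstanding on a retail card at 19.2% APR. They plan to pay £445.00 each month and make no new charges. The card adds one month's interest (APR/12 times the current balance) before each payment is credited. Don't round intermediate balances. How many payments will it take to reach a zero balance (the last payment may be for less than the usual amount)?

Monthly rate r = 19.2%/12 = 1.6% = 0.016.
Recurrence: B ← B·(1+r) − £445.00.
Month 1: interest £67.13; balance after payment £3,818.06.
Month 2: interest £61.09; balance after payment £3,434.15.
Closed form: n = −ln(1 − rB₀/P)/ln(1+r) = −ln(0.84914)/ln(1.016) ≈ 10.303, so the balance reaches zero during payment 11.

11 months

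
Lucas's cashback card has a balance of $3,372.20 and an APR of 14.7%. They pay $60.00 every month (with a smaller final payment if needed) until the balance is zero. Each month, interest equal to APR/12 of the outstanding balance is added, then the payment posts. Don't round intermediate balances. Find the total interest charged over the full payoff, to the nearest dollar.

Monthly rate r = 14.7%/12 = 1.225% = 0.01225.
Payoff takes n = ⌈−ln(1 − rB₀/P)/ln(1+r)⌉ = ⌈95.792⌉ = 96 payments; the last is $47.60.
Total paid = 95·$60.00 + $47.60 = $5,747.60.
Total interest = total paid − principal = $5,747.60 − $3,372.20 = $2,375.40.

$2,375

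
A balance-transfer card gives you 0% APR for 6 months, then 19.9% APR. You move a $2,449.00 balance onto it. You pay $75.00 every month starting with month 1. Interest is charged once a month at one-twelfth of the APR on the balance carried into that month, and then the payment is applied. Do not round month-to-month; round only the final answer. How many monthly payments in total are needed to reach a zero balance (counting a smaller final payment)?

42 months

Promo months 1–6 at r₀ = 0%/12 = 0; months 7+ at r₁ = 19.9%/12 = 0.0165833.
After month 6 (no interest yet): B = $2,449.00 − 6·$75.00 = $1,999.00.
Then at r₁ with $75.00/mo: n₂ = −ln(1 − r₁·B/P)/ln(1+r₁) ≈ 35.47 → 36 more payments.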